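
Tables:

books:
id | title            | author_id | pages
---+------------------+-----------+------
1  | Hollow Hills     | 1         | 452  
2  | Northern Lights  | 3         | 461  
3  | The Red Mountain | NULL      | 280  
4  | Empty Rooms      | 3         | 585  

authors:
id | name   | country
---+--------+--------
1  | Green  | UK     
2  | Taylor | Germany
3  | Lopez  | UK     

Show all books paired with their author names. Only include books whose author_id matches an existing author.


INNER JOIN keeps only books rows whose author_id matches an id in authors. Walk through each book:
  - book 1 (Hollow Hills): author_id=1 -> matches Green
  - book 2 (Northern Lights): author_id=3 -> matches Lopez
  - book 3 (The Red Mountain): author_id=NULL, no match -> dropped
  - book 4 (Empty Rooms): author_id=3 -> matches Lopez
So 1 of 4 rows is dropped.

SQL:
SELECT a.title, b.name AS author
FROM books a
INNER JOIN authors b ON a.author_id = b.id

Result:
title           | author
----------------+-------
Hollow Hills    | Green 
Northern Lights | Lopez 
Empty Rooms     | Lopez 


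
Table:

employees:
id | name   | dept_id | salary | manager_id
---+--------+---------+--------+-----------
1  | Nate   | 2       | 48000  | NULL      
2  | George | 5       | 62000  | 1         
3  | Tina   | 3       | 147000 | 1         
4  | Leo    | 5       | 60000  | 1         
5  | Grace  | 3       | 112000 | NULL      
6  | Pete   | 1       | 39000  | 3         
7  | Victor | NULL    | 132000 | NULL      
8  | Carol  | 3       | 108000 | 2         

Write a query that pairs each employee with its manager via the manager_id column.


This is a self-join: employees is joined to a second copy of itself, matching each row's manager_id to another row's id. Use LEFT JOIN so rows with manager_id=NULL are kept.
  - employee 1 (Nate): manager_id=NULL -> NULL
  - employee 2 (George): manager_id=1 -> Nate
  - employee 3 (Tina): manager_id=1 -> Nate
  - employee 4 (Leo): manager_id=1 -> Nate
  - employee 5 (Grace): manager_id=NULL -> NULL
  - employee 6 (Pete): manager_id=3 -> Tina
  - employee 7 (Victor): manager_id=NULL -> NULL
  - employee 8 (Carol): manager_id=2 -> George

SQL:
SELECT a.name AS item, b.name AS manager
FROM employees a
LEFT JOIN employees b ON a.manager_id = b.id

Result:
item   | manager
-------+--------
Nate   | NULL   
George | Nate   
Tina   | Nate   
Leo    | Nate   
Grace  | NULL   
Pete   | Tina   
Victor | NULL   
Carol  | George 


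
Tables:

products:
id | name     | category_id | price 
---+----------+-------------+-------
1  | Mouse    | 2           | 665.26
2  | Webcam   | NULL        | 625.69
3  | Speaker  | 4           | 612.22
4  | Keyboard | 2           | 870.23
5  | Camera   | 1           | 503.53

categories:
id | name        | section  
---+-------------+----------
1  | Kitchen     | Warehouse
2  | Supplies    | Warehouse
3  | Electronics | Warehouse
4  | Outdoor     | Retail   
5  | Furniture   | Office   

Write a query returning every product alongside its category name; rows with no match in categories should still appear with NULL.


LEFT JOIN keeps every row from products (the left table); where category_id has no match in categories, the category columns become NULL. Walk through each product:
  - product 1 (Mouse): category_id=2 -> matches Supplies
  - product 2 (Webcam): category_id=NULL, no match -> kept with NULL
  - product 3 (Speaker): category_id=4 -> matches Outdoor
  - product 4 (Keyboard): category_id=2 -> matches Supplies
  - product 5 (Camera): category_id=1 -> matches Kitchen
All 5 rows appear; 1 has NULL category.

SQL:
SELECT a.name, b.name AS category
FROM products a
LEFT JOIN categories b ON a.category_id = b.id

Result:
name     | category
---------+---------
Mouse    | Supplies
Webcam   | NULL    
Speaker  | Outdoor 
Keyboard | Supplies
Camera   | Kitchen 


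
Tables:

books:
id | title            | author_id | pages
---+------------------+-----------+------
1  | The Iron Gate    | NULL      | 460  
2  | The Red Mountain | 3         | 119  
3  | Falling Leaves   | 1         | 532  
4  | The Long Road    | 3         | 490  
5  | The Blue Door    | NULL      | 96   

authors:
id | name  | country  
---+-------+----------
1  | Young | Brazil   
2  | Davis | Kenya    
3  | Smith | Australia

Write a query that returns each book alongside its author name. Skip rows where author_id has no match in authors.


INNER JOIN keeps only books rows whose author_id matches an id in authors. Walk through each book:
  - book 1 (The Iron Gate): author_id=NULL, no match -> dropped
  - book 2 (The Red Mountain): author_id=3 -> matches Smith
  - book 3 (Falling Leaves): author_id=1 -> matches Young
  - book 4 (The Long Road): author_id=3 -> matches Smith
  - book 5 (The Blue Door): author_id=NULL, no match -> dropped
So 2 of 5 rows are dropped.

SQL:
SELECT a.title, b.name AS author
FROM books a
INNER JOIN authors b ON a.author_id = b.id

Result:
title            | author
-----------------+-------
The Red Mountain | Smith 
Falling Leaves   | Young 
The Long Road    | Smith 


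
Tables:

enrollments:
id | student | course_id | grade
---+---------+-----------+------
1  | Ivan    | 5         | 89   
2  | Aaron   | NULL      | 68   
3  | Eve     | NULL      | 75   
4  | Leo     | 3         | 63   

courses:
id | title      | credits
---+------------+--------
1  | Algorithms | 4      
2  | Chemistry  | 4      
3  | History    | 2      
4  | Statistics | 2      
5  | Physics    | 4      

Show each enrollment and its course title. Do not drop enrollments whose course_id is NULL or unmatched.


LEFT JOIN keeps every row from enrollments (the left table); where course_id has no match in courses, the course columns become NULL. Walk through each enrollment:
  - enrollment 1 (Ivan): course_id=5 -> matches Physics
  - enrollment 2 (Aaron): course_id=NULL, no match -> kept with NULL
  - enrollment 3 (Eve): course_id=NULL, no match -> kept with NULL
  - enrollment 4 (Leo): course_id=3 -> matches History
All 4 rows appear; 2 have NULL course.

SQL:
SELECT a.student, b.title AS course
FROM enrollments a
LEFT JOIN courses b ON a.course_id = b.id

Result:
student | course 
--------+--------
Ivan    | Physics
Aaron   | NULL   
Eve     | NULL   
Leo     | History


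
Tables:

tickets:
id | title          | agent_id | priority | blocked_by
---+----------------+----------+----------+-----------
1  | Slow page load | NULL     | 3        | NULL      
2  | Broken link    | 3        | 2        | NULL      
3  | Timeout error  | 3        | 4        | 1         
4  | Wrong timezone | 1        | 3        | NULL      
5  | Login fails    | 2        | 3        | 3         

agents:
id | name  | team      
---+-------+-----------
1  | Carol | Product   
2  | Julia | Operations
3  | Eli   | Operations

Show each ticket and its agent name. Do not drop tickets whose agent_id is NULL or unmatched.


LEFT JOIN keeps every row from tickets (the left table); where agent_id has no match in agents, the agent columns become NULL. Walk through each ticket:
  - ticket 1 (Slow page load): agent_id=NULL, no match -> kept with NULL
  - ticket 2 (Broken link): agent_id=3 -> matches Eli
  - ticket 3 (Timeout error): agent_id=3 -> matches Eli
  - ticket 4 (Wrong timezone): agent_id=1 -> matches Carol
  - ticket 5 (Login fails): agent_id=2 -> matches Julia
All 5 rows appear; 1 has NULL agent.

SQL:
SELECT a.title, b.name AS agent
FROM tickets a
LEFT JOIN agents b ON a.agent_id = b.id

Result:
title          | agent
---------------+------
Slow page load | NULL 
Broken link    | Eli  
Timeout error  | Eli  
Wrong timezone | Carol
Login fails    | Julia


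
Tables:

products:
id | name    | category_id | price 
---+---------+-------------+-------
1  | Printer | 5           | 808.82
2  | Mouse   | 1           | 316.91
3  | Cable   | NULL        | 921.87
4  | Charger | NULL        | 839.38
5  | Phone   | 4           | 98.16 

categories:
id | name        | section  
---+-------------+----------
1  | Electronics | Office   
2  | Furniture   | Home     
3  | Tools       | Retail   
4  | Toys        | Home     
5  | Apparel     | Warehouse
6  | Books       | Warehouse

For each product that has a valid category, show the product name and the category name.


INNER JOIN keeps only products rows whose category_id matches an id in categories. Walk through each product:
  - product 1 (Printer): category_id=5 -> matches Apparel
  - product 2 (Mouse): category_id=1 -> matches Electronics
  - product 3 (Cable): category_id=NULL, no match -> dropped
  - product 4 (Charger): category_id=NULL, no match -> dropped
  - product 5 (Phone): category_id=4 -> matches Toys
So 2 of 5 rows are dropped.

SQL:
SELECT a.name, b.name AS category
FROM products a
INNER JOIN categories b ON a.category_id = b.id

Result:
name    | category   
--------+------------
Printer | Apparel    
Mouse   | Electronics
Phone   | Toys       


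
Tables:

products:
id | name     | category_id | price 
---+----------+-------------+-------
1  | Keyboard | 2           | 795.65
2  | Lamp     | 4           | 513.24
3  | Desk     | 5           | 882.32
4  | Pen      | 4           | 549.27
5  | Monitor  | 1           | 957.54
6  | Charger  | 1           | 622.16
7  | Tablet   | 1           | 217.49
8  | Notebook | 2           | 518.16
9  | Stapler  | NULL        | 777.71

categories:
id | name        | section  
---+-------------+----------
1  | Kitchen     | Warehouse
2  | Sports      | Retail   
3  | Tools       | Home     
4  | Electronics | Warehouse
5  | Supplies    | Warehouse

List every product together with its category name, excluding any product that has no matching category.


INNER JOIN keeps only products rows whose category_id matches an id in categories. Walk through each product:
  - product 1 (Keyboard): category_id=2 -> matches Sports
  - product 2 (Lamp): category_id=4 -> matches Electronics
  - product 3 (Desk): category_id=5 -> matches Supplies
  - product 4 (Pen): category_id=4 -> matches Electronics
  - product 5 (Monitor): category_id=1 -> matches Kitchen
  - product 6 (Charger): category_id=1 -> matches Kitchen
  - product 7 (Tablet): category_id=1 -> matches Kitchen
  - product 8 (Notebook): category_id=2 -> matches Sports
  - product 9 (Stapler): category_id=NULL, no match -> dropped
So 1 of 9 rows is dropped.

SQL:
SELECT a.name, b.name AS category
FROM products a
INNER JOIN categories b ON a.category_id = b.id

Result:
name     | category   
---------+------------
Keyboard | Sports     
Lamp     | Electronics
Desk     | Supplies   
Pen      | Electronics
Monitor  | Kitchen    
Charger  | Kitchen    
Tablet   | Kitchen    
Notebook | Sports     


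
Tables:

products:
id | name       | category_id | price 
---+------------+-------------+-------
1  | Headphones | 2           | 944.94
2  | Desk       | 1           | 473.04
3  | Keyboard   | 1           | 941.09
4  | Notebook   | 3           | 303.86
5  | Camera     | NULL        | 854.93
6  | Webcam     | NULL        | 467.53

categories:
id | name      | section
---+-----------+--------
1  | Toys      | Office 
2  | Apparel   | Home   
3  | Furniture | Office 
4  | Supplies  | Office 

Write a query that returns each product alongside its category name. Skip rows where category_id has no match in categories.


INNER JOIN keeps only products rows whose category_id matches an id in categories. Walk through each product:
  - product 1 (Headphones): category_id=2 -> matches Apparel
  - product 2 (Desk): category_id=1 -> matches Toys
  - product 3 (Keyboard): category_id=1 -> matches Toys
  - product 4 (Notebook): category_id=3 -> matches Furniture
  - product 5 (Camera): category_id=NULL, no match -> dropped
  - product 6 (Webcam): category_id=NULL, no match -> dropped
So 2 of 6 rows are dropped.

SQL:
SELECT a.name, b.name AS category
FROM products a
INNER JOIN categories b ON a.category_id = b.id

Result:
name       | category 
-----------+----------
Headphones | Apparel  
Desk       | Toys     
Keyboard   | Toys     
Notebook   | Furniture


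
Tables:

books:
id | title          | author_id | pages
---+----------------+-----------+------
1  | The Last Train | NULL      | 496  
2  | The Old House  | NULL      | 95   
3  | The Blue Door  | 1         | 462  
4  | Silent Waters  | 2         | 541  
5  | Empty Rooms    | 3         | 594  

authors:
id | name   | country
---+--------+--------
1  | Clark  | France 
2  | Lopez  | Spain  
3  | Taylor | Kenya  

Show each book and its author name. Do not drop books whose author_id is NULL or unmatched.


LEFT JOIN keeps every row from books (the left table); where author_id has no match in authors, the author columns become NULL. Walk through each book:
  - book 1 (The Last Train): author_id=NULL, no match -> kept with NULL
  - book 2 (The Old House): author_id=NULL, no match -> kept with NULL
  - book 3 (The Blue Door): author_id=1 -> matches Clark
  - book 4 (Silent Waters): author_id=2 -> matches Lopez
  - book 5 (Empty Rooms): author_id=3 -> matches Taylor
All 5 rows appear; 2 have NULL author.

SQL:
SELECT a.title, b.name AS author
FROM books a
LEFT JOIN authors b ON a.author_id = b.id

Result:
title          | author
---------------+-------
The Last Train | NULL  
The Old House  | NULL  
The Blue Door  | Clark 
Silent Waters  | Lopez 
Empty Rooms    | Taylor


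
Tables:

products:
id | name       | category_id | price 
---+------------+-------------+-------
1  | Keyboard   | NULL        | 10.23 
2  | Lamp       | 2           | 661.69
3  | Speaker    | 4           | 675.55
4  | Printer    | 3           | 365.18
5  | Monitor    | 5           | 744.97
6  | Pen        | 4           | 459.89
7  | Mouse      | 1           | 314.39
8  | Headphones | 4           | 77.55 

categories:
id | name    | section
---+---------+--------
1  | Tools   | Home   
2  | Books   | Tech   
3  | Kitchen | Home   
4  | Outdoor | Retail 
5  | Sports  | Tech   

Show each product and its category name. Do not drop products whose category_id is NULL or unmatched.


LEFT JOIN keeps every row from products (the left table); where category_id has no match in categories, the category columns become NULL. Walk through each product:
  - product 1 (Keyboard): category_id=NULL, no match -> kept with NULL
  - product 2 (Lamp): category_id=2 -> matches Books
  - product 3 (Speaker): category_id=4 -> matches Outdoor
  - product 4 (Printer): category_id=3 -> matches Kitchen
  - product 5 (Monitor): category_id=5 -> matches Sports
  - product 6 (Pen): category_id=4 -> matches Outdoor
  - product 7 (Mouse): category_id=1 -> matches Tools
  - product 8 (Headphones): category_id=4 -> matches Outdoor
All 8 rows appear; 1 has NULL category.

SQL:
SELECT a.name, b.name AS category
FROM products a
LEFT JOIN categories b ON a.category_id = b.id

Result:
name       | category
-----------+---------
Keyboard   | NULL    
Lamp       | Books   
Speaker    | Outdoor 
Printer    | Kitchen 
Monitor    | Sports  
Pen        | Outdoor 
Mouse      | Tools   
Headphones | Outdoor 


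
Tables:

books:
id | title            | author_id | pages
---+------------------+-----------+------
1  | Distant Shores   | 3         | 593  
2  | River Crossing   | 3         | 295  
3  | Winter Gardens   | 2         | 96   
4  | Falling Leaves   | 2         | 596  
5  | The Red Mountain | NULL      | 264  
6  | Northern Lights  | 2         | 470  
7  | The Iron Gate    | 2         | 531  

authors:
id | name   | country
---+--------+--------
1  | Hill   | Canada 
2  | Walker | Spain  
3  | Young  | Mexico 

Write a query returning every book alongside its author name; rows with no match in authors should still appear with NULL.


LEFT JOIN keeps every row from books (the left table); where author_id has no match in authors, the author columns become NULL. Walk through each book:
  - book 1 (Distant Shores): author_id=3 -> matches Young
  - book 2 (River Crossing): author_id=3 -> matches Young
  - book 3 (Winter Gardens): author_id=2 -> matches Walker
  - book 4 (Falling Leaves): author_id=2 -> matches Walker
  - book 5 (The Red Mountain): author_id=NULL, no match -> kept with NULL
  - book 6 (Northern Lights): author_id=2 -> matches Walker
  - book 7 (The Iron Gate): author_id=2 -> matches Walker
All 7 rows appear; 1 has NULL author.

SQL:
SELECT a.title, b.name AS author
FROM books a
LEFT JOIN authors b ON a.author_id = b.id

Result:
title            | author
-----------------+-------
Distant Shores   | Young 
River Crossing   | Young 
Winter Gardens   | Walker
Falling Leaves   | Walker
The Red Mountain | NULL  
Northern Lights  | Walker
The Iron Gate    | Walker


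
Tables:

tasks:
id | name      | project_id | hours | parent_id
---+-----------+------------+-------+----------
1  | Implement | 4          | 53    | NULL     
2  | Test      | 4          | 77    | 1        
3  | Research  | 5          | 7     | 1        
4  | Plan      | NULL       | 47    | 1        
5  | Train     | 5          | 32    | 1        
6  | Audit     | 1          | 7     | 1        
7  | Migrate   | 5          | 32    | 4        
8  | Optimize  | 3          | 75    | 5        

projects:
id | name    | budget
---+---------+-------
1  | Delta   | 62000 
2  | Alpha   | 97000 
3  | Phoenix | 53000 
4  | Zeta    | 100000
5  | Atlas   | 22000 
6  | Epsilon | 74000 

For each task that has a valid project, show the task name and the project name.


INNER JOIN keeps only tasks rows whose project_id matches an id in projects. Walk through each task:
  - task 1 (Implement): project_id=4 -> matches Zeta
  - task 2 (Test): project_id=4 -> matches Zeta
  - task 3 (Research): project_id=5 -> matches Atlas
  - task 4 (Plan): project_id=NULL, no match -> dropped
  - task 5 (Train): project_id=5 -> matches Atlas
  - task 6 (Audit): project_id=1 -> matches Delta
  - task 7 (Migrate): project_id=5 -> matches Atlas
  - task 8 (Optimize): project_id=3 -> matches Phoenix
So 1 of 8 rows is dropped.

SQL:
SELECT a.name, b.name AS project
FROM tasks a
INNER JOIN projects b ON a.project_id = b.id

Result:
name      | project
----------+--------
Implement | Zeta   
Test      | Zeta   
Research  | Atlas  
Train     | Atlas  
Audit     | Delta  
Migrate   | Atlas  
Optimize  | Phoenix


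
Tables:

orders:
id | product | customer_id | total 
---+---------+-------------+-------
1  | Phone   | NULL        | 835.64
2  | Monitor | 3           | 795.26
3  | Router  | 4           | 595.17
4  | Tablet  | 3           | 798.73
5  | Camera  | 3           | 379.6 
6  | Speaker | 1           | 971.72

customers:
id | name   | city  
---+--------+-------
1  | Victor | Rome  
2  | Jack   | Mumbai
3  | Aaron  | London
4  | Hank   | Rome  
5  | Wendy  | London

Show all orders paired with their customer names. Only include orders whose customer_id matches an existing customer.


INNER JOIN keeps only orders rows whose customer_id matches an id in customers. Walk through each order:
  - order 1 (Phone): customer_id=NULL, no match -> dropped
  - order 2 (Monitor): customer_id=3 -> matches Aaron
  - order 3 (Router): customer_id=4 -> matches Hank
  - order 4 (Tablet): customer_id=3 -> matches Aaron
  - order 5 (Camera): customer_id=3 -> matches Aaron
  - order 6 (Speaker): customer_id=1 -> matches Victor
So 1 of 6 rows is dropped.

SQL:
SELECT a.product, b.name AS customer
FROM orders a
INNER JOIN customers b ON a.customer_id = b.id

Result:
product | customer
--------+---------
Monitor | Aaron   
Router  | Hank    
Tablet  | Aaron   
Camera  | Aaron   
Speaker | Victor  


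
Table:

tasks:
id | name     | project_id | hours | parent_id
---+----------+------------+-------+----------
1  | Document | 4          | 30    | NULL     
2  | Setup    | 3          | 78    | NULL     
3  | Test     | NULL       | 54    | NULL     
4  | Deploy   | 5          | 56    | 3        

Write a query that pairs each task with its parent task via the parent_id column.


This is a self-join: tasks is joined to a second copy of itself, matching each row's parent_id to another row's id. Use LEFT JOIN so rows with parent_id=NULL are kept.
  - task 1 (Document): parent_id=NULL -> NULL
  - task 2 (Setup): parent_id=NULL -> NULL
  - task 3 (Test): parent_id=NULL -> NULL
  - task 4 (Deploy): parent_id=3 -> Test

SQL:
SELECT a.name AS item, b.name AS parent
FROM tasks a
LEFT JOIN tasks b ON a.parent_id = b.id

Result:
item     | parent
---------+-------
Document | NULL  
Setup    | NULL  
Test     | NULL  
Deploy   | Test  


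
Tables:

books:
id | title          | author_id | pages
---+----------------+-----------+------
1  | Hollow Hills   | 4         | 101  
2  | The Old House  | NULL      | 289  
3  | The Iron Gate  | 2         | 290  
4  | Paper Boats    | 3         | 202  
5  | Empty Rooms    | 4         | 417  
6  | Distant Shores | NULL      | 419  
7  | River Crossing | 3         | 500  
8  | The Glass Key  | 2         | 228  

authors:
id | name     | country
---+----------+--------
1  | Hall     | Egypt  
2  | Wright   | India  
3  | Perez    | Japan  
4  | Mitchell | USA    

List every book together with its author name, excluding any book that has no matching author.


INNER JOIN keeps only books rows whose author_id matches an id in authors. Walk through each book:
  - book 1 (Hollow Hills): author_id=4 -> matches Mitchell
  - book 2 (The Old House): author_id=NULL, no match -> dropped
  - book 3 (The Iron Gate): author_id=2 -> matches Wright
  - book 4 (Paper Boats): author_id=3 -> matches Perez
  - book 5 (Empty Rooms): author_id=4 -> matches Mitchell
  - book 6 (Distant Shores): author_id=NULL, no match -> dropped
  - book 7 (River Crossing): author_id=3 -> matches Perez
  - book 8 (The Glass Key): author_id=2 -> matches Wright
So 2 of 8 rows are dropped.

SQL:
SELECT a.title, b.name AS author
FROM books a
INNER JOIN authors b ON a.author_id = b.id

Result:
title          | author  
---------------+---------
Hollow Hills   | Mitchell
The Iron Gate  | Wright  
Paper Boats    | Perez   
Empty Rooms    | Mitchell
River Crossing | Perez   
The Glass Key  | Wright  


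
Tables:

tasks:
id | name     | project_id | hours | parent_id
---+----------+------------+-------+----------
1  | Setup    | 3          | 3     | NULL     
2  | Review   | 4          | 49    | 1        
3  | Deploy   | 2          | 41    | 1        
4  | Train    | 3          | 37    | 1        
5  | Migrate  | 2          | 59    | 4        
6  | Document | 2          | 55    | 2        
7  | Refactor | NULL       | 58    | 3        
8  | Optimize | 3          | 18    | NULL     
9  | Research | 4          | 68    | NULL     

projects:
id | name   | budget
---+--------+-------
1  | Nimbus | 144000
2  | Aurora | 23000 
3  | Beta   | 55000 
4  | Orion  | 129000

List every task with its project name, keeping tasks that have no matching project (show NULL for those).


LEFT JOIN keeps every row from tasks (the left table); where project_id has no match in projects, the project columns become NULL. Walk through each task:
  - task 1 (Setup): project_id=3 -> matches Beta
  - task 2 (Review): project_id=4 -> matches Orion
  - task 3 (Deploy): project_id=2 -> matches Aurora
  - task 4 (Train): project_id=3 -> matches Beta
  - task 5 (Migrate): project_id=2 -> matches Aurora
  - task 6 (Document): project_id=2 -> matches Aurora
  - task 7 (Refactor): project_id=NULL, no match -> kept with NULL
  - task 8 (Optimize): project_id=3 -> matches Beta
  - task 9 (Research): project_id=4 -> matches Orion
All 9 rows appear; 1 has NULL project.

SQL:
SELECT a.name, b.name AS project
FROM tasks a
LEFT JOIN projects b ON a.project_id = b.id

Result:
name     | project
---------+--------
Setup    | Beta   
Review   | Orion  
Deploy   | Aurora 
Train    | Beta   
Migrate  | Aurora 
Document | Aurora 
Refactor | NULL   
Optimize | Beta   
Research | Orion  


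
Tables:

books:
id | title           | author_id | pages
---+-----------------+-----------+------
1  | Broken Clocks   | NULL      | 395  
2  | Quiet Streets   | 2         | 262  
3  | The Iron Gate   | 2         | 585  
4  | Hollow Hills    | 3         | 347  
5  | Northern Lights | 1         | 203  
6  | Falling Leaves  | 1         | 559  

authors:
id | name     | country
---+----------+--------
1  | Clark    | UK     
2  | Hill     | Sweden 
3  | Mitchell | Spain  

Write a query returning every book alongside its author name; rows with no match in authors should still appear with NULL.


LEFT JOIN keeps every row from books (the left table); where author_id has no match in authors, the author columns become NULL. Walk through each book:
  - book 1 (Broken Clocks): author_id=NULL, no match -> kept with NULL
  - book 2 (Quiet Streets): author_id=2 -> matches Hill
  - book 3 (The Iron Gate): author_id=2 -> matches Hill
  - book 4 (Hollow Hills): author_id=3 -> matches Mitchell
  - book 5 (Northern Lights): author_id=1 -> matches Clark
  - book 6 (Falling Leaves): author_id=1 -> matches Clark
All 6 rows appear; 1 has NULL author.

SQL:
SELECT a.title, b.name AS author
FROM books a
LEFT JOIN authors b ON a.author_id = b.id

Result:
title           | author  
----------------+---------
Broken Clocks   | NULL    
Quiet Streets   | Hill    
The Iron Gate   | Hill    
Hollow Hills    | Mitchell
Northern Lights | Clark   
Falling Leaves  | Clark   


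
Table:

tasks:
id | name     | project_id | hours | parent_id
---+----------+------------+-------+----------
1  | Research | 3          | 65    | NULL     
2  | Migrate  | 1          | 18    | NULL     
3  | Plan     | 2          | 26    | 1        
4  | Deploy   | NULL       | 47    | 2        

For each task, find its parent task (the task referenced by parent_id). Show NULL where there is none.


This is a self-join: tasks is joined to a second copy of itself, matching each row's parent_id to another row's id. Use LEFT JOIN so rows with parent_id=NULL are kept.
  - task 1 (Research): parent_id=NULL -> NULL
  - task 2 (Migrate): parent_id=NULL -> NULL
  - task 3 (Plan): parent_id=1 -> Research
  - task 4 (Deploy): parent_id=2 -> Migrate

SQL:
SELECT a.name AS item, b.name AS parent
FROM tasks a
LEFT JOIN tasks b ON a.parent_id = b.id

Result:
item     | parent  
---------+---------
Research | NULL    
Migrate  | NULL    
Plan     | Research
Deploy   | Migrate 


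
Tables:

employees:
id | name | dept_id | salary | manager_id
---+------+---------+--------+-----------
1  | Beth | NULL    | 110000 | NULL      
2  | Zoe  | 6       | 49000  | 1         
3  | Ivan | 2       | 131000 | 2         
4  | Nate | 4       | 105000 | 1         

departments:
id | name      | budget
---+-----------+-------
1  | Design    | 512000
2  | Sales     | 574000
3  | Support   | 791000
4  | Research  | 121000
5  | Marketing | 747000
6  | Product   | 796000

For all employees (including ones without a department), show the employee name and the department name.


LEFT JOIN keeps every row from employees (the left table); where dept_id has no match in departments, the department columns become NULL. Walk through each employee:
  - employee 1 (Beth): dept_id=NULL, no match -> kept with NULL
  - employee 2 (Zoe): dept_id=6 -> matches Product
  - employee 3 (Ivan): dept_id=2 -> matches Sales
  - employee 4 (Nate): dept_id=4 -> matches Research
All 4 rows appear; 1 has NULL department.

SQL:
SELECT a.name, b.name AS department
FROM employees a
LEFT JOIN departments b ON a.dept_id = b.id

Result:
name | department
-----+-----------
Beth | NULL      
Zoe  | Product   
Ivan | Sales     
Nate | Research  


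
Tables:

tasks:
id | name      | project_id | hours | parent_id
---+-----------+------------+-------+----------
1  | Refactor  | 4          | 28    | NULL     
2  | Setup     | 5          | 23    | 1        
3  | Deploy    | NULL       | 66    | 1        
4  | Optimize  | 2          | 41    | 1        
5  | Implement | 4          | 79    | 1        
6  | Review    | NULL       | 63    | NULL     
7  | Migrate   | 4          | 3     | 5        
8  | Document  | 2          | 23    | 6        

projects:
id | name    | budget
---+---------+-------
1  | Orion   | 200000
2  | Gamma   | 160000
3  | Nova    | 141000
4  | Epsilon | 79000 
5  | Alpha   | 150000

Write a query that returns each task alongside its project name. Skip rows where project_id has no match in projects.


INNER JOIN keeps only tasks rows whose project_id matches an id in projects. Walk through each task:
  - task 1 (Refactor): project_id=4 -> matches Epsilon
  - task 2 (Setup): project_id=5 -> matches Alpha
  - task 3 (Deploy): project_id=NULL, no match -> dropped
  - task 4 (Optimize): project_id=2 -> matches Gamma
  - task 5 (Implement): project_id=4 -> matches Epsilon
  - task 6 (Review): project_id=NULL, no match -> dropped
  - task 7 (Migrate): project_id=4 -> matches Epsilon
  - task 8 (Document): project_id=2 -> matches Gamma
So 2 of 8 rows are dropped.

SQL:
SELECT a.name, b.name AS project
FROM tasks a
INNER JOIN projects b ON a.project_id = b.id

Result:
name      | project
----------+--------
Refactor  | Epsilon
Setup     | Alpha  
Optimize  | Gamma  
Implement | Epsilon
Migrate   | Epsilon
Document  | Gamma  


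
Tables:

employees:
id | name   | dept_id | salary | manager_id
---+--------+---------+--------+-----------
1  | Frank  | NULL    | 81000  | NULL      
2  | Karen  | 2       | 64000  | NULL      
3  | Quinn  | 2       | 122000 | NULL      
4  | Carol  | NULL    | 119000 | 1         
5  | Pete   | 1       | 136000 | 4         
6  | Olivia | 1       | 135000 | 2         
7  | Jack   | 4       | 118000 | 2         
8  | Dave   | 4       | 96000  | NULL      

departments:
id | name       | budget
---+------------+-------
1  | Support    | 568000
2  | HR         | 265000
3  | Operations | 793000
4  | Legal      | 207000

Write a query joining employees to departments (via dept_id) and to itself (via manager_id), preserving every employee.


Two LEFT JOINs from the same base table employees: one to departments via dept_id, one to employees itself via manager_id. Both are LEFT so every employee is preserved.
Match against departments:
  - employee 1 (Frank): dept_id=NULL, no match -> kept with NULL
  - employee 2 (Karen): dept_id=2 -> matches HR
  - employee 3 (Quinn): dept_id=2 -> matches HR
  - employee 4 (Carol): dept_id=NULL, no match -> kept with NULL
  - employee 5 (Pete): dept_id=1 -> matches Support
  - employee 6 (Olivia): dept_id=1 -> matches Support
  - employee 7 (Jack): dept_id=4 -> matches Legal
  - employee 8 (Dave): dept_id=4 -> matches Legal
Match against employees (self):
  - employee 1 (Frank): manager_id=NULL -> NULL
  - employee 2 (Karen): manager_id=NULL -> NULL
  - employee 3 (Quinn): manager_id=NULL -> NULL
  - employee 4 (Carol): manager_id=1 -> Frank
  - employee 5 (Pete): manager_id=4 -> Carol
  - employee 6 (Olivia): manager_id=2 -> Karen
  - employee 7 (Jack): manager_id=2 -> Karen
  - employee 8 (Dave): manager_id=NULL -> NULL

SQL:
SELECT a.name, b.name AS department, c.name AS manager
FROM employees a
LEFT JOIN departments b ON a.dept_id = b.id
LEFT JOIN employees c ON a.manager_id = c.id

Result:
name   | department | manager
-------+------------+--------
Frank  | NULL       | NULL   
Karen  | HR         | NULL   
Quinn  | HR         | NULL   
Carol  | NULL       | Frank  
Pete   | Support    | Carol  
Olivia | Support    | Karen  
Jack   | Legal      | Karen  
Dave   | Legal      | NULL   


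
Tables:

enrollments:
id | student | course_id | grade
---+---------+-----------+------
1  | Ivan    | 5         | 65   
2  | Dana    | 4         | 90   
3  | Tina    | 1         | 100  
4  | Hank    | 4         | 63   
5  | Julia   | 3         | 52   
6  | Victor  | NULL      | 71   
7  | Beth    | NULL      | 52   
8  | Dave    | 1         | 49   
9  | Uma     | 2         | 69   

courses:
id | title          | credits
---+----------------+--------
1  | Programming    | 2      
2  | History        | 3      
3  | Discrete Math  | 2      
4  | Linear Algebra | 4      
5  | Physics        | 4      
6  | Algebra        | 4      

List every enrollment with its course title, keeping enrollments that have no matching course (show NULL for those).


LEFT JOIN keeps every row from enrollments (the left table); where course_id has no match in courses, the course columns become NULL. Walk through each enrollment:
  - enrollment 1 (Ivan): course_id=5 -> matches Physics
  - enrollment 2 (Dana): course_id=4 -> matches Linear Algebra
  - enrollment 3 (Tina): course_id=1 -> matches Programming
  - enrollment 4 (Hank): course_id=4 -> matches Linear Algebra
  - enrollment 5 (Julia): course_id=3 -> matches Discrete Math
  - enrollment 6 (Victor): course_id=NULL, no match -> kept with NULL
  - enrollment 7 (Beth): course_id=NULL, no match -> kept with NULL
  - enrollment 8 (Dave): course_id=1 -> matches Programming
  - enrollment 9 (Uma): course_id=2 -> matches History
All 9 rows appear; 2 have NULL course.

SQL:
SELECT a.student, b.title AS course
FROM enrollments a
LEFT JOIN courses b ON a.course_id = b.id

Result:
student | course        
--------+---------------
Ivan    | Physics       
Dana    | Linear Algebra
Tina    | Programming   
Hank    | Linear Algebra
Julia   | Discrete Math 
Victor  | NULL          
Beth    | NULL          
Dave    | Programming   
Uma     | History       


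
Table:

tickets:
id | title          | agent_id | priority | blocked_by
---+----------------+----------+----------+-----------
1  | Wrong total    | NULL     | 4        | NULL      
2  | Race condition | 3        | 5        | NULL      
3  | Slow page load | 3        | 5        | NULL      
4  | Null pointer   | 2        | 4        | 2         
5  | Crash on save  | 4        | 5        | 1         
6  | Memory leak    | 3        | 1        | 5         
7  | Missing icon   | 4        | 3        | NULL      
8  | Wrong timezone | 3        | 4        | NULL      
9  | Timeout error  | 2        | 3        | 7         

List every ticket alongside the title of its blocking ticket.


This is a self-join: tickets is joined to a second copy of itself, matching each row's blocked_by to another row's id. Use LEFT JOIN so rows with blocked_by=NULL are kept.
  - ticket 1 (Wrong total): blocked_by=NULL -> NULL
  - ticket 2 (Race condition): blocked_by=NULL -> NULL
  - ticket 3 (Slow page load): blocked_by=NULL -> NULL
  - ticket 4 (Null pointer): blocked_by=2 -> Race condition
  - ticket 5 (Crash on save): blocked_by=1 -> Wrong total
  - ticket 6 (Memory leak): blocked_by=5 -> Crash on save
  - ticket 7 (Missing icon): blocked_by=NULL -> NULL
  - ticket 8 (Wrong timezone): blocked_by=NULL -> NULL
  - ticket 9 (Timeout error): blocked_by=7 -> Missing icon

SQL:
SELECT a.title AS item, b.title AS blocked_by
FROM tickets a
LEFT JOIN tickets b ON a.blocked_by = b.id

Result:
item           | blocked_by    
---------------+---------------
Wrong total    | NULL          
Race condition | NULL          
Slow page load | NULL          
Null pointer   | Race condition
Crash on save  | Wrong total   
Memory leak    | Crash on save 
Missing icon   | NULL          
Wrong timezone | NULL          
Timeout error  | Missing icon  


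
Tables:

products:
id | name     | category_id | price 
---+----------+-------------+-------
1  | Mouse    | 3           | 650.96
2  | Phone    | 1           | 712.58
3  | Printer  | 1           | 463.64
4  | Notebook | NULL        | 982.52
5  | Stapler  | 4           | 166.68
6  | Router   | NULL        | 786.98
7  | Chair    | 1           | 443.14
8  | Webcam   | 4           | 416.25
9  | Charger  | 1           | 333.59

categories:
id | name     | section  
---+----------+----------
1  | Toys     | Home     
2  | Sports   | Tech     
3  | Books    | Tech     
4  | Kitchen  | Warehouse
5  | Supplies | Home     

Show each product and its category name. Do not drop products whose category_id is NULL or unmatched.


LEFT JOIN keeps every row from products (the left table); where category_id has no match in categories, the category columns become NULL. Walk through each product:
  - product 1 (Mouse): category_id=3 -> matches Books
  - product 2 (Phone): category_id=1 -> matches Toys
  - product 3 (Printer): category_id=1 -> matches Toys
  - product 4 (Notebook): category_id=NULL, no match -> kept with NULL
  - product 5 (Stapler): category_id=4 -> matches Kitchen
  - product 6 (Router): category_id=NULL, no match -> kept with NULL
  - product 7 (Chair): category_id=1 -> matches Toys
  - product 8 (Webcam): category_id=4 -> matches Kitchen
  - product 9 (Charger): category_id=1 -> matches Toys
All 9 rows appear; 2 have NULL category.

SQL:
SELECT a.name, b.name AS category
FROM products a
LEFT JOIN categories b ON a.category_id = b.id

Result:
name     | category
---------+---------
Mouse    | Books   
Phone    | Toys    
Printer  | Toys    
Notebook | NULL    
Stapler  | Kitchen 
Router   | NULL    
Chair    | Toys    
Webcam   | Kitchen 
Charger  | Toys    


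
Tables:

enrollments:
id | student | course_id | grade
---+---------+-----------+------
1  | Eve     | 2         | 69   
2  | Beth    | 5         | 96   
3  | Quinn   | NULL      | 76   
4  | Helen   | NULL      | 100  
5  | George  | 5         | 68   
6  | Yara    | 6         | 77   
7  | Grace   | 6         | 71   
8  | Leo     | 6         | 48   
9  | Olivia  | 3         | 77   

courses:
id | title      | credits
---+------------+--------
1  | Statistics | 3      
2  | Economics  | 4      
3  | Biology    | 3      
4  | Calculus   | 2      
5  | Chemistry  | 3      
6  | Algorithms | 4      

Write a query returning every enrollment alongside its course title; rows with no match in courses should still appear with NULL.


LEFT JOIN keeps every row from enrollments (the left table); where course_id has no match in courses, the course columns become NULL. Walk through each enrollment:
  - enrollment 1 (Eve): course_id=2 -> matches Economics
  - enrollment 2 (Beth): course_id=5 -> matches Chemistry
  - enrollment 3 (Quinn): course_id=NULL, no match -> kept with NULL
  - enrollment 4 (Helen): course_id=NULL, no match -> kept with NULL
  - enrollment 5 (George): course_id=5 -> matches Chemistry
  - enrollment 6 (Yara): course_id=6 -> matches Algorithms
  - enrollment 7 (Grace): course_id=6 -> matches Algorithms
  - enrollment 8 (Leo): course_id=6 -> matches Algorithms
  - enrollment 9 (Olivia): course_id=3 -> matches Biology
All 9 rows appear; 2 have NULL course.

SQL:
SELECT a.student, b.title AS course
FROM enrollments a
LEFT JOIN courses b ON a.course_id = b.id

Result:
student | course    
--------+-----------
Eve     | Economics 
Beth    | Chemistry 
Quinn   | NULL      
Helen   | NULL      
George  | Chemistry 
Yara    | Algorithms
Grace   | Algorithms
Leo     | Algorithms
Olivia  | Biology   


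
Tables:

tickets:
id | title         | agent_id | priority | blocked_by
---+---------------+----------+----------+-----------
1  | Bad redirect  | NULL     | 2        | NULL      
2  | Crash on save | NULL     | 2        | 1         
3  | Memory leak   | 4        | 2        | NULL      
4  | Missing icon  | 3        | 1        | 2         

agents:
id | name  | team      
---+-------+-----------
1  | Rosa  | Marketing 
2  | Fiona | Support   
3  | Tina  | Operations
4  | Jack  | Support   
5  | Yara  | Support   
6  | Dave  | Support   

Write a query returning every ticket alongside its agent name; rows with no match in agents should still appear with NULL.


LEFT JOIN keeps every row from tickets (the left table); where agent_id has no match in agents, the agent columns become NULL. Walk through each ticket:
  - ticket 1 (Bad redirect): agent_id=NULL, no match -> kept with NULL
  - ticket 2 (Crash on save): agent_id=NULL, no match -> kept with NULL
  - ticket 3 (Memory leak): agent_id=4 -> matches Jack
  - ticket 4 (Missing icon): agent_id=3 -> matches Tina
All 4 rows appear; 2 have NULL agent.

SQL:
SELECT a.title, b.name AS agent
FROM tickets a
LEFT JOIN agents b ON a.agent_id = b.id

Result:
title         | agent
--------------+------
Bad redirect  | NULL 
Crash on save | NULL 
Memory leak   | Jack 
Missing icon  | Tina 


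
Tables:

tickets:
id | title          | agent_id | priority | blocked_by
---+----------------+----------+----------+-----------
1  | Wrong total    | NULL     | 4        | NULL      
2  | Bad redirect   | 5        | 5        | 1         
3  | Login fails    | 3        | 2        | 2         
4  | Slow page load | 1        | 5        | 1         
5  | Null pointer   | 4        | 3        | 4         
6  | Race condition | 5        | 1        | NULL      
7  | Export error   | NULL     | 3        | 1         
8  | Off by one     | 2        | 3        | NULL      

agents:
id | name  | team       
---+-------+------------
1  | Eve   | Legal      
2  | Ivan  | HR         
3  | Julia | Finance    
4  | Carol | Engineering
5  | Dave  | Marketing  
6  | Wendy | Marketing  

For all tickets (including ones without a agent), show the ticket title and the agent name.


LEFT JOIN keeps every row from tickets (the left table); where agent_id has no match in agents, the agent columns become NULL. Walk through each ticket:
  - ticket 1 (Wrong total): agent_id=NULL, no match -> kept with NULL
  - ticket 2 (Bad redirect): agent_id=5 -> matches Dave
  - ticket 3 (Login fails): agent_id=3 -> matches Julia
  - ticket 4 (Slow page load): agent_id=1 -> matches Eve
  - ticket 5 (Null pointer): agent_id=4 -> matches Carol
  - ticket 6 (Race condition): agent_id=5 -> matches Dave
  - ticket 7 (Export error): agent_id=NULL, no match -> kept with NULL
  - ticket 8 (Off by one): agent_id=2 -> matches Ivan
All 8 rows appear; 2 have NULL agent.

SQL:
SELECT a.title, b.name AS agent
FROM tickets a
LEFT JOIN agents b ON a.agent_id = b.id

Result:
title          | agent
---------------+------
Wrong total    | NULL 
Bad redirect   | Dave 
Login fails    | Julia
Slow page load | Eve  
Null pointer   | Carol
Race condition | Dave 
Export error   | NULL 
Off by one     | Ivan 
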